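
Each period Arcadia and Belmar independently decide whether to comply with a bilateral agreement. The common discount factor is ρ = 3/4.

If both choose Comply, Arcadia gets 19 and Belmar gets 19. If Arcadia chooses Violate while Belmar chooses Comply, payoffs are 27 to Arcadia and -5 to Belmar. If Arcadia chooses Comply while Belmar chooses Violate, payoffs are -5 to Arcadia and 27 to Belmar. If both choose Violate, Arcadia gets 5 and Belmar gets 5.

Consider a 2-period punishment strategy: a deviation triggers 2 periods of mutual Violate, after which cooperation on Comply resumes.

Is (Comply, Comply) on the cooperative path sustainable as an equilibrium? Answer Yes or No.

Comparing payoff streams over the 3 periods until play realigns: cooperate → 19(1+ρ+…+ρ^2); deviate → 27 + 5(ρ+…+ρ^2).
Cooperation is sustained iff (19−5)(ρ+…+ρ^2) ≥ 27−19.
ρ+…+ρ^2 = 3/4·(1−(3/4)^2)/(1−3/4) = 1.3125, and (27−19)/(19−5) = 0.5714.
1.3125 ≥ 0.5714, so cooperation is sustainable.

Yes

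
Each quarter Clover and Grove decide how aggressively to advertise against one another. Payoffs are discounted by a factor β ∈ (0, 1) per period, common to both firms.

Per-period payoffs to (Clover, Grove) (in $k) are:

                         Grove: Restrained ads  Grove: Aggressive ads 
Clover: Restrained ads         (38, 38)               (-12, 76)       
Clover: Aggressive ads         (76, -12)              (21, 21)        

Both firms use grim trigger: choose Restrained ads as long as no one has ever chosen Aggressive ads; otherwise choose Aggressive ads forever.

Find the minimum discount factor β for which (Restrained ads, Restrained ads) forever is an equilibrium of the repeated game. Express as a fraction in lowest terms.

38/55

38/(1−β) ≥ 76 + 21β/(1−β)
38 ≥ 76 − 55β
β ≥ 38/55.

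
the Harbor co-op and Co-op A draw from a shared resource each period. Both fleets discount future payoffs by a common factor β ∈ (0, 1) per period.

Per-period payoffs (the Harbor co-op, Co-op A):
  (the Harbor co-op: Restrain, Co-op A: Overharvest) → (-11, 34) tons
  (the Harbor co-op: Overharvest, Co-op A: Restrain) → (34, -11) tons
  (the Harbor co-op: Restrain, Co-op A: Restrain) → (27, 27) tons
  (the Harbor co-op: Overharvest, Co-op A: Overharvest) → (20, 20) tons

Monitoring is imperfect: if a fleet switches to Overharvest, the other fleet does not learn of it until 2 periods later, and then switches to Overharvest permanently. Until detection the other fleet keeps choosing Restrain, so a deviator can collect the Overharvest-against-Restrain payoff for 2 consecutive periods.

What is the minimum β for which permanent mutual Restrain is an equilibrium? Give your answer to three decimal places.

0.707

A deviator earns 34 for 2 periods, then 20 forever; cooperating earns 27 forever. Multiplying the IC by (1−β):
27 ≥ 34(1−β^2) + 20β^2, so 14·β^2 ≥ 7 and β^2 ≥ 1/2.
β ≥ (1/2)^(1/2) ≈ 0.707.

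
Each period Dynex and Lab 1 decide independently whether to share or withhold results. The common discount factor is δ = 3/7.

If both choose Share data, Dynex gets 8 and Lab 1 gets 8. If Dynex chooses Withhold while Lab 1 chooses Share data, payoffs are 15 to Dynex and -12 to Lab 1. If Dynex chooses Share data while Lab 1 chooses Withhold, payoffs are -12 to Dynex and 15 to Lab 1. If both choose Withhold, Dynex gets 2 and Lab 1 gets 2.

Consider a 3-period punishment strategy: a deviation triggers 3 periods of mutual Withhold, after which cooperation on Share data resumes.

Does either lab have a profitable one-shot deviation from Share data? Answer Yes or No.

Yes

A one-shot deviation gives 15 now, then 2 for 3 periods, then back to 8.
Gain from deviating: (15−8) today; loss: (8−2) in each of the next 3 periods.
No-deviation condition: (8−2)(δ+…+δ^3) ≥ 15−8, i.e. δ+…+δ^3 ≥ 7/6.
At δ = 3/7: δ+…+δ^3 = 0.6910 < 1.1667.
So cooperation is not sustainable.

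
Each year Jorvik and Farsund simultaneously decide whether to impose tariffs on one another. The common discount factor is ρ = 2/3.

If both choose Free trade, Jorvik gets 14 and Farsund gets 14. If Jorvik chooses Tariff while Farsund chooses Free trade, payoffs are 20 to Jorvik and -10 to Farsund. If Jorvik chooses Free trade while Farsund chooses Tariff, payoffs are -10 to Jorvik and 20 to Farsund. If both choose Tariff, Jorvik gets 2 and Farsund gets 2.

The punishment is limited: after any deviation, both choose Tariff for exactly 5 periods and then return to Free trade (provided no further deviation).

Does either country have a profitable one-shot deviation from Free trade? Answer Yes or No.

A one-shot deviation gives 20 now, then 2 for 5 periods, then back to 14.
Gain from deviating: (20−14) today; loss: (14−2) in each of the next 5 periods.
No-deviation condition: (14−2)(ρ+…+ρ^5) ≥ 20−14, i.e. ρ+…+ρ^5 ≥ 1/2.
At ρ = 2/3: ρ+…+ρ^5 = 1.7366 ≥ 0.5000.
So cooperation is sustainable.

No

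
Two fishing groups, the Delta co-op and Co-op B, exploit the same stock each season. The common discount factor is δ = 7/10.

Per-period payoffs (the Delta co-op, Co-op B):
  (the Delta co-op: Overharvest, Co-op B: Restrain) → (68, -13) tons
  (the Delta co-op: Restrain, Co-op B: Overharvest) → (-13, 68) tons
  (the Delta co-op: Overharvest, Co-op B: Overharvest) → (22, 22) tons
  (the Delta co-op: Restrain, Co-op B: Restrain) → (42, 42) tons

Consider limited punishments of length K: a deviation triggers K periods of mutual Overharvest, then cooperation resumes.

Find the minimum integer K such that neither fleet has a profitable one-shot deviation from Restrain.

Need Σ_{k=1}^{K} δ^k ≥ (68−42)/(42−22) = 1.3000 at δ = 7/10.
At K = 2 the sum is 1.1900 < 1.3000; at K = 3 it is 1.5330 ≥ 1.3000.
So the minimum punishment length is K = 3.

3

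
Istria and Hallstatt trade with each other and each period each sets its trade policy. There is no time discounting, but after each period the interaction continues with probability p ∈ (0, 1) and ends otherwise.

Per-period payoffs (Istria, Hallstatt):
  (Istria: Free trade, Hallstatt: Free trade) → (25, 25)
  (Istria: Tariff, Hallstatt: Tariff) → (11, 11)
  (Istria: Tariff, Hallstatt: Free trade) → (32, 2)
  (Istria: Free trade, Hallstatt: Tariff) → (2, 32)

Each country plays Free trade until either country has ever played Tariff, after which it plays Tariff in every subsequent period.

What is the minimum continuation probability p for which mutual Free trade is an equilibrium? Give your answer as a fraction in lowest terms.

With no time discounting, the continuation probability p plays the role of the discount factor.
Grim-trigger IC: 25/(1−p) ≥ 32 + 11p/(1−p) ⇒ p ≥ (32−25)/(32−11) = 1/3.

1/3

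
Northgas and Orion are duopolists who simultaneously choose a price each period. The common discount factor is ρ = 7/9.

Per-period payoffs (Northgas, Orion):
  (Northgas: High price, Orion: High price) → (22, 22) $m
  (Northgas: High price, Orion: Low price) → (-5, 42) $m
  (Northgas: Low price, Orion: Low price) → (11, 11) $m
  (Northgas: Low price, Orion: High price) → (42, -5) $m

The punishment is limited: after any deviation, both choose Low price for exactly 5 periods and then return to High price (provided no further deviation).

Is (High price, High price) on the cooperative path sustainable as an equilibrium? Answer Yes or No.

Comparing payoff streams over the 6 periods until play realigns: cooperate → 22(1+ρ+…+ρ^5); deviate → 42 + 11(ρ+…+ρ^5).
Cooperation is sustained iff (22−11)(ρ+…+ρ^5) ≥ 42−22.
ρ+…+ρ^5 = 7/9·(1−(7/9)^5)/(1−7/9) = 2.5038, and (42−22)/(22−11) = 1.8182.
2.5038 ≥ 1.8182, so cooperation is sustainable.

Yes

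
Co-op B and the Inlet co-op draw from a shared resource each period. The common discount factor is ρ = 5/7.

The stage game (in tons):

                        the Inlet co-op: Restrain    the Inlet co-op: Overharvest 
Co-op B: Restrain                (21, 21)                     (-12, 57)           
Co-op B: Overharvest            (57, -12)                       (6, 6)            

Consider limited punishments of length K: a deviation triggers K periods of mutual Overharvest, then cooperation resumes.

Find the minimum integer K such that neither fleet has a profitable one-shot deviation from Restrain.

10

No profitable deviation requires (21−6)(ρ+…+ρ^K) ≥ 57−21, i.e. ρ+…+ρ^K ≥ 12/5 ≈ 2.4000.
With ρ = 5/7, the partial sums are K=1: 0.7143, K=2: 1.2245, …, K=8: 2.3306, K=9: 2.3790, K=10: 2.4136.
K = 10 is the first length at which the sum reaches 2.4000.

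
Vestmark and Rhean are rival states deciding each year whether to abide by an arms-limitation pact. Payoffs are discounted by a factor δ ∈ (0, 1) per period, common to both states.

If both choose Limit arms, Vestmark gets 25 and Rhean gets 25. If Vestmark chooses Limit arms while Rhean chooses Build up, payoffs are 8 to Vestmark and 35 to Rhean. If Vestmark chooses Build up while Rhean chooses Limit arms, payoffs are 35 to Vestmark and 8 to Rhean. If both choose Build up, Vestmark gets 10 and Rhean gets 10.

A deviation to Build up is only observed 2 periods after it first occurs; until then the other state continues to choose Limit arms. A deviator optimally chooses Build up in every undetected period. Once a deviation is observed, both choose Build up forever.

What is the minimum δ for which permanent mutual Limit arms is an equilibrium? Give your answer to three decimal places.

The best deviation is to choose Build up for all 2 undetected periods, earning 35 each, then 10 forever once detected.
Deviation value: 35(1−δ^2)/(1−δ) + 10δ^2/(1−δ); cooperation value: 25/(1−δ).
IC: 25 ≥ 35(1−δ^2) + 10δ^2 = 35 − 25δ^2.
So δ^2 ≥ 10/25 = 2/5, giving δ ≥ (2/5)^(1/2) ≈ 0.632.

0.632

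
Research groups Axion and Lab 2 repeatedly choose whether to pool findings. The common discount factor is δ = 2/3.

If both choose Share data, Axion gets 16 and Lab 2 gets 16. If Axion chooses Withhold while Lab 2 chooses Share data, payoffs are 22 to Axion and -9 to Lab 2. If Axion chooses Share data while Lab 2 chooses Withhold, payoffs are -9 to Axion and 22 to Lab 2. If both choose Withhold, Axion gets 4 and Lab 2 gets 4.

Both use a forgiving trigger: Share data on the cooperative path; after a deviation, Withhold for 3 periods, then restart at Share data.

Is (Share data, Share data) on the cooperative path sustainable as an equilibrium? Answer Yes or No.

IC: δ+…+δ^3 ≥ (22−16)/(16−4) = 1/2.
At δ = 2/3: partial sum = 1.4074 ≥ 0.5000. Cooperation sustainable.

Yes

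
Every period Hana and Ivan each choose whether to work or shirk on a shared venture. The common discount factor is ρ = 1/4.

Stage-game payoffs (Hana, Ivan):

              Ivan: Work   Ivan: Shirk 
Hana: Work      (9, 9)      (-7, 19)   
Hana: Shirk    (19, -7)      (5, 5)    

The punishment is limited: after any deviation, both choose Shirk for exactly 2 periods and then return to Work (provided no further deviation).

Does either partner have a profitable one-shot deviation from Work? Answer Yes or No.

Yes

Comparing payoff streams over the 3 periods until play realigns: cooperate → 9(1+ρ+…+ρ^2); deviate → 19 + 5(ρ+…+ρ^2).
Cooperation is sustained iff (9−5)(ρ+…+ρ^2) ≥ 19−9.
ρ+…+ρ^2 = 1/4·(1−(1/4)^2)/(1−1/4) = 0.3125, and (19−9)/(9−5) = 2.5000.
0.3125 < 2.5000, so cooperation is not sustainable.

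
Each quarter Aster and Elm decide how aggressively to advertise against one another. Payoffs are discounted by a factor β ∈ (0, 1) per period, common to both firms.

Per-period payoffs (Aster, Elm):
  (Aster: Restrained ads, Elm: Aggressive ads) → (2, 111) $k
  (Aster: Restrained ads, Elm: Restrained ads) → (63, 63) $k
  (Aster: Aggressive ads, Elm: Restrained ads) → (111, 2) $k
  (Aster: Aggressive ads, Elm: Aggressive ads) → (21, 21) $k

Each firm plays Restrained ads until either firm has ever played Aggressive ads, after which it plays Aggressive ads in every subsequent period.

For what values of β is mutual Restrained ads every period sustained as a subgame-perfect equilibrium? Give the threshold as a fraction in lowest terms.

Cooperation forever yields 63 each period: 63/(1−β).
Deviating yields 111 once, then 21 forever: 111 + 21β/(1−β).
No profitable deviation requires 63/(1−β) ≥ 111 + 21β/(1−β).
Multiplying by (1−β): 63 ≥ 111(1−β) + 21β = 111 − 90β.
So 90β ≥ 48, i.e. β ≥ 48/90 = 8/15.

8/15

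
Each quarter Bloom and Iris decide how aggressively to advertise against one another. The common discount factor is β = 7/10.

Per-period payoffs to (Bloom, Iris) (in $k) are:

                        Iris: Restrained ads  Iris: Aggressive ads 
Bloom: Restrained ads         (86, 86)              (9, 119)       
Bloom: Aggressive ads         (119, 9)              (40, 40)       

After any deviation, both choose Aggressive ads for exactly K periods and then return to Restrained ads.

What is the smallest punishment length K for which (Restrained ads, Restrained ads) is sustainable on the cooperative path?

2

No profitable deviation requires (86−40)(β+…+β^K) ≥ 119−86, i.e. β+…+β^K ≥ 33/46 ≈ 0.7174.
With β = 7/10, the partial sums are K=1: 0.7000, K=2: 1.1900.
K = 2 is the first length at which the sum reaches 0.7174.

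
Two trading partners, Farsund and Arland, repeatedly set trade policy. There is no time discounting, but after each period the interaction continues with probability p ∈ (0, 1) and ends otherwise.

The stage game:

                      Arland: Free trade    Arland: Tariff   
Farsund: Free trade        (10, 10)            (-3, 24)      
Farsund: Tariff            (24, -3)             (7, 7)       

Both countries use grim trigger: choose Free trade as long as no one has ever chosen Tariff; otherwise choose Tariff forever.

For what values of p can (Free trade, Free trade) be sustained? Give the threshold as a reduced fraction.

14/17

Expected cooperation value is 10 + p·10 + p²·10 + … = 10/(1−p); deviation gives 24 + p·7/(1−p).
10 ≥ 24(1−p) + 7p ⇒ 17p ≥ 14 ⇒ p ≥ 14/17.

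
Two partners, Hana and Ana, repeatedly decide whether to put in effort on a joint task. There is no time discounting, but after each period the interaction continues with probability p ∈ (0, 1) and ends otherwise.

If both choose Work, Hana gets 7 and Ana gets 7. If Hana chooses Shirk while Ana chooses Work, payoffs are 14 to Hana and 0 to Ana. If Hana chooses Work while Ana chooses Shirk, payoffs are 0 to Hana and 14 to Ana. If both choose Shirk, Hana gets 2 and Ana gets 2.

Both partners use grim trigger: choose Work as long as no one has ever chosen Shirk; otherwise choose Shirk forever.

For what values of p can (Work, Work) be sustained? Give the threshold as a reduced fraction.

7/12

Expected cooperation value is 7 + p·7 + p²·7 + … = 7/(1−p); deviation gives 14 + p·2/(1−p).
7 ≥ 14(1−p) + 2p ⇒ 12p ≥ 7 ⇒ p ≥ 7/12.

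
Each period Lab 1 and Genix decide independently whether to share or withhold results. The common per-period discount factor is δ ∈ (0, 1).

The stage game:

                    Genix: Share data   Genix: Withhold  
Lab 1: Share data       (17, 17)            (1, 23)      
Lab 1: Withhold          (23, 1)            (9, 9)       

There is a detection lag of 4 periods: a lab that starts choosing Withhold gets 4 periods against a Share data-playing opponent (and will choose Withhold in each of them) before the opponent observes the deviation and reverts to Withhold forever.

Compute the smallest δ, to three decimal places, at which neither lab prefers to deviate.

The best deviation is to choose Withhold for all 4 undetected periods, earning 23 each, then 9 forever once detected.
Deviation value: 23(1−δ^4)/(1−δ) + 9δ^4/(1−δ); cooperation value: 17/(1−δ).
IC: 17 ≥ 23(1−δ^4) + 9δ^4 = 23 − 14δ^4.
So δ^4 ≥ 6/14 = 3/7, giving δ ≥ (3/7)^(1/4) ≈ 0.809.

0.809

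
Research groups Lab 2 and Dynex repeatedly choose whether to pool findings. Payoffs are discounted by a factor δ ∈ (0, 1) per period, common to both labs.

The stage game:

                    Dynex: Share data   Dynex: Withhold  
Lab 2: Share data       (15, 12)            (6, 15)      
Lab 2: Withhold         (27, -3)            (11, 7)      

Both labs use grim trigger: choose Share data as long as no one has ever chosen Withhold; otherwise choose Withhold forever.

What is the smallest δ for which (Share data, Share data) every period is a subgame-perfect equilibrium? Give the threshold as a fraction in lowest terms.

3/4

Lab 2's threshold: (27−15)/(27−11) = 3/4.
Dynex's threshold: (15−12)/(15−7) = 3/8.
3/4 > 3/8, so Lab 2 binds and δ* = 3/4.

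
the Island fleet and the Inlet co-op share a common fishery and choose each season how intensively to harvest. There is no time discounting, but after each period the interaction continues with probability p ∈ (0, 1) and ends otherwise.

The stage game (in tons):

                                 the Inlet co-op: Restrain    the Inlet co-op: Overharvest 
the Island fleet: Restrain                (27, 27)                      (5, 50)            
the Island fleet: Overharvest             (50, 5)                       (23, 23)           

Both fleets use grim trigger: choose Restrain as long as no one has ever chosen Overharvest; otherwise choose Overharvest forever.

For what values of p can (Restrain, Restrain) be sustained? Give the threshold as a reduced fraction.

23/27

With no time discounting, the continuation probability p plays the role of the discount factor.
Grim-trigger IC: 27/(1−p) ≥ 50 + 23p/(1−p) ⇒ p ≥ (50−27)/(50−23) = 23/27.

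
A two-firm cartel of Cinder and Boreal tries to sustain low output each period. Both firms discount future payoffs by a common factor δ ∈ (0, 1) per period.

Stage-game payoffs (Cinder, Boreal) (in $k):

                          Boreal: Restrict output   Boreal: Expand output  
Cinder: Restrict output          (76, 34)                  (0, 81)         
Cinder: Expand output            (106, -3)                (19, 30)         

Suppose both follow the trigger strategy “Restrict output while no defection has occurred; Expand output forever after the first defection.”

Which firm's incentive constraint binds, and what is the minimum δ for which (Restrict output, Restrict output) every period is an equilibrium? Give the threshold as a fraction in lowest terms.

For Cinder: deviation gain 106−76 = 30, per-period punishment loss 76−19 = 57. IC gives δ ≥ 30/87 = 10/29.
For Boreal: gain 47, loss 4 per period, so δ ≥ 47/51.
The tighter constraint is Boreal's, so cooperation needs δ ≥ 47/51.

Boreal; δ ≥ 47/51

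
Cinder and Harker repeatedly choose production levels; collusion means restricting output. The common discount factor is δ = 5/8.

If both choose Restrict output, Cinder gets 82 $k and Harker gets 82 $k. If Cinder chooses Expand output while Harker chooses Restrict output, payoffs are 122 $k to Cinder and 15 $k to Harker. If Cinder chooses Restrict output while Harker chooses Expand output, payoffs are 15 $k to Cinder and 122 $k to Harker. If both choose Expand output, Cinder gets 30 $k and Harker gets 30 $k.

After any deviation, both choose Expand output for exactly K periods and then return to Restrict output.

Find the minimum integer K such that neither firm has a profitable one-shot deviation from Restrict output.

2

Need Σ_{k=1}^{K} δ^k ≥ (122−82)/(82−30) = 0.7692 at δ = 5/8.
At K = 1 the sum is 0.6250 < 0.7692; at K = 2 it is 1.0156 ≥ 0.7692.
So the minimum punishment length is K = 2.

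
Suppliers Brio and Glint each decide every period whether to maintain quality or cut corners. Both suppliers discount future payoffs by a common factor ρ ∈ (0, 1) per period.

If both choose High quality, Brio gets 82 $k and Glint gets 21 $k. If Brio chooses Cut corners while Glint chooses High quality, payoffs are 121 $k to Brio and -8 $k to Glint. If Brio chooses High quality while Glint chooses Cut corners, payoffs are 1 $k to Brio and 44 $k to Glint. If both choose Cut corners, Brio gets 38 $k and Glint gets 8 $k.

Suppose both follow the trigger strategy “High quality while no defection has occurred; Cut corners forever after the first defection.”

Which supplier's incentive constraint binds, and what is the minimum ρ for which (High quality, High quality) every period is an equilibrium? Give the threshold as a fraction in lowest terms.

Glint; ρ ≥ 23/36

For Brio: deviation gain 121−82 = 39, per-period punishment loss 82−38 = 44. IC gives ρ ≥ 39/83.
For Glint: gain 23, loss 13 per period, so ρ ≥ 23/36.
The tighter constraint is Glint's, so cooperation needs ρ ≥ 23/36.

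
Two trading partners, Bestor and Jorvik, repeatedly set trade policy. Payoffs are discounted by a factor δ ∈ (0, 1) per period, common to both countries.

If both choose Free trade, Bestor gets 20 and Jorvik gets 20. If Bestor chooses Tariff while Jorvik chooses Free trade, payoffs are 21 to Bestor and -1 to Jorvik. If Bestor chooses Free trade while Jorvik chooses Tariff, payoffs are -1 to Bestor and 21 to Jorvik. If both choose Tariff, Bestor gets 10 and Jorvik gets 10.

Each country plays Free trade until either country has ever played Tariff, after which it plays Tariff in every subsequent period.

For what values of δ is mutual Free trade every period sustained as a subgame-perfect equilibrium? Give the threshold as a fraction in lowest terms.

Under grim trigger the critical discount factor is (T−C)/(T−P) with T = 21, C = 20, P = 10.
δ* = (21−20)/(21−10) = 1/11.

1/11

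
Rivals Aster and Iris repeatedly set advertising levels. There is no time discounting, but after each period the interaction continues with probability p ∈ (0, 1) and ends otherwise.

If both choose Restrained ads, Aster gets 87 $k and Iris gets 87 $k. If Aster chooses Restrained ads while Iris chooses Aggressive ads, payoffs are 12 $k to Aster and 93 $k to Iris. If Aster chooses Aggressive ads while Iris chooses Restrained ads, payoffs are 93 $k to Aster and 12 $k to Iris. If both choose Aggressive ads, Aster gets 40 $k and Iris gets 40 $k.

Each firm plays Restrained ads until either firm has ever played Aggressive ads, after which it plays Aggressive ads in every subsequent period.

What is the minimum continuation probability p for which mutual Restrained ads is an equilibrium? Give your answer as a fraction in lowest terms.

Expected cooperation value is 87 + p·87 + p²·87 + … = 87/(1−p); deviation gives 93 + p·40/(1−p).
87 ≥ 93(1−p) + 40p ⇒ 53p ≥ 6 ⇒ p ≥ 6/53.

6/53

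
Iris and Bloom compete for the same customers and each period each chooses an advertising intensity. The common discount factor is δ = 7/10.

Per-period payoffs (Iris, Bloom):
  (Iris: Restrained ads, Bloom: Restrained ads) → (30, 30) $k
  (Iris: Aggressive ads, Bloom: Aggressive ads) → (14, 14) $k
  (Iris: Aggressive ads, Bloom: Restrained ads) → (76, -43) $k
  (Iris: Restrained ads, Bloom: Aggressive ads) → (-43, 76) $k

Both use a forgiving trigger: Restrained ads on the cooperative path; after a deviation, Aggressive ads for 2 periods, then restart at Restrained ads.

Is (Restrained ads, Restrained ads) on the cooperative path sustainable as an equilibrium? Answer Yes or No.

Comparing payoff streams over the 3 periods until play realigns: cooperate → 30(1+δ+…+δ^2); deviate → 76 + 14(δ+…+δ^2).
Cooperation is sustained iff (30−14)(δ+…+δ^2) ≥ 76−30.
δ+…+δ^2 = 7/10·(1−(7/10)^2)/(1−7/10) = 1.1900, and (76−30)/(30−14) = 2.8750.
1.1900 < 2.8750, so cooperation is not sustainable.

No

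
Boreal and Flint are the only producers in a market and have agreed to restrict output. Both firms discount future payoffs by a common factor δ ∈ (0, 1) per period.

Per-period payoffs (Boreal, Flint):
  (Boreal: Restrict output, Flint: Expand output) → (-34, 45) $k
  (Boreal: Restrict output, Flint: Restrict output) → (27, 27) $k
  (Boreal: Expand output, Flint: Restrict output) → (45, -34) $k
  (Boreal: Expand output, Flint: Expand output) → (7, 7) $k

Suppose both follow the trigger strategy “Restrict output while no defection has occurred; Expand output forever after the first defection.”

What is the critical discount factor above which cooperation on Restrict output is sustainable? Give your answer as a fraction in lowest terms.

9/19

One-period gain from deviating is 45 − 27 = 18. The loss is 27 − 7 = 20 in every subsequent period, with present value 20·δ/(1−δ).
Deviation is unprofitable when 20·δ/(1−δ) ≥ 18, i.e. δ/(1−δ) ≥ 9/10.
Equivalently δ ≥ 18/(18+20) = 9/19.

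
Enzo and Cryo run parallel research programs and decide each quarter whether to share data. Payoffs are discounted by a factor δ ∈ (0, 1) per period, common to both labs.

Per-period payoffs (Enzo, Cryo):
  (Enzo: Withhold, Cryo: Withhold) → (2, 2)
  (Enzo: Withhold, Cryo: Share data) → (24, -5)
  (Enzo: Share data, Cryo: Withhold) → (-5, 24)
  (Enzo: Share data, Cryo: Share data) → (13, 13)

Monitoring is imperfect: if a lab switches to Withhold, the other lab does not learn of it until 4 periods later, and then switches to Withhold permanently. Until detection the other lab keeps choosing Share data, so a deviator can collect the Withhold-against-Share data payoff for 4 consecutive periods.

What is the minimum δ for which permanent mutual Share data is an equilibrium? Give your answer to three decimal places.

Deviating for the 4 undetected periods gains 24−13 = 11 per period over cooperation, then loses 13−2 = 11 per period forever once punishment starts.
Gain: 11(1 + δ + … + δ^3); loss: 11·δ^4/(1−δ).
No profitable deviation ⇔ 11(1−δ^4) ≤ 11·δ^4, i.e. δ^4 ≥ 11/(11+11) = 1/2.
Hence δ ≥ (1/2)^(1/4) ≈ 0.841.

0.841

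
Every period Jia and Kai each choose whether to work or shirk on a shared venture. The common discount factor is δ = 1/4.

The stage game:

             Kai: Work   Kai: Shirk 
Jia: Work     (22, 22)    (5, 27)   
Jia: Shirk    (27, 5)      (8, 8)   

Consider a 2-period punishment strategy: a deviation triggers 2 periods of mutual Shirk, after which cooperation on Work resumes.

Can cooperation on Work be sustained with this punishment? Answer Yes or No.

IC: δ+…+δ^2 ≥ (27−22)/(22−8) = 5/14.
At δ = 1/4: partial sum = 0.3125 < 0.3571. Cooperation not sustainable.

No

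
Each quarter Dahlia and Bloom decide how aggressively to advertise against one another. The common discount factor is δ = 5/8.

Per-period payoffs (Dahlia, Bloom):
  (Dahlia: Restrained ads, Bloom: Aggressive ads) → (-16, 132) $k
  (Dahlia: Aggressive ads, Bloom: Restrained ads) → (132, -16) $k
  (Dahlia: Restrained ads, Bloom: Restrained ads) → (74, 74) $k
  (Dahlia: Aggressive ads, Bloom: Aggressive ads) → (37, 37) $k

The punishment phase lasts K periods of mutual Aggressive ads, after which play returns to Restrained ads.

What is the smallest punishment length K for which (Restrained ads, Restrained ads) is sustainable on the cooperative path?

7

No profitable deviation requires (74−37)(δ+…+δ^K) ≥ 132−74, i.e. δ+…+δ^K ≥ 58/37 ≈ 1.5676.
With δ = 5/8, the partial sums are K=1: 0.6250, K=2: 1.0156, …, K=5: 1.5077, K=6: 1.5673, K=7: 1.6046.
K = 7 is the first length at which the sum reaches 1.5676.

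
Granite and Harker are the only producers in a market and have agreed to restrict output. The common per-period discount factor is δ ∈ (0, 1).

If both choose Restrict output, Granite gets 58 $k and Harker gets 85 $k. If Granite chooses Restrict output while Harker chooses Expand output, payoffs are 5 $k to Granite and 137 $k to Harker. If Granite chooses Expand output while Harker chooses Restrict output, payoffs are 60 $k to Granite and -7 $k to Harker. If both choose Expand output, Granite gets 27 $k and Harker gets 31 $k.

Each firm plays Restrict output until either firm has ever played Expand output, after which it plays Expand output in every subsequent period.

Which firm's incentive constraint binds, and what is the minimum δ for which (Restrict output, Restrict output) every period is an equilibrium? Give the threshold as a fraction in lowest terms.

Harker; δ ≥ 26/53

Granite's threshold: (60−58)/(60−27) = 2/33.
Harker's threshold: (137−85)/(137−31) = 26/53.
2/33 < 26/53, so Harker binds and δ* = 26/53.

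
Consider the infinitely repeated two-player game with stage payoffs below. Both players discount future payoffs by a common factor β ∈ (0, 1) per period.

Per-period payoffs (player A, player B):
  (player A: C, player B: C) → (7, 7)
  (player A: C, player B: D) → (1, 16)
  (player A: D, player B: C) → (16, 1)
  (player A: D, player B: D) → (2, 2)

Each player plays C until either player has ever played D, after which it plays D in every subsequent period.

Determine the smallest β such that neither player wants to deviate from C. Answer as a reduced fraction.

9/14

7/(1−β) ≥ 16 + 2β/(1−β)
7 ≥ 16 − 14β
β ≥ 9/14.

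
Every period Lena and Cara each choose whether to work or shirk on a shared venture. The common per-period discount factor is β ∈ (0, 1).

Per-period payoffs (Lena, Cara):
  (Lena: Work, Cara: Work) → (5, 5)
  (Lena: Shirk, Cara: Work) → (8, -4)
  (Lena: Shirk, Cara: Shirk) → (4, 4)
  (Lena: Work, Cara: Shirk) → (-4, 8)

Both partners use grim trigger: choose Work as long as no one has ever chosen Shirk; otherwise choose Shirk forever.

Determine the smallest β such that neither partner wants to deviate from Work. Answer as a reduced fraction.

One-period gain from deviating is 8 − 5 = 3. The loss is 5 − 4 = 1 in every subsequent period, with present value 1·β/(1−β).
Deviation is unprofitable when 1·β/(1−β) ≥ 3, i.e. β/(1−β) ≥ 3.
Equivalently β ≥ 3/(3+1) = 3/4.

3/4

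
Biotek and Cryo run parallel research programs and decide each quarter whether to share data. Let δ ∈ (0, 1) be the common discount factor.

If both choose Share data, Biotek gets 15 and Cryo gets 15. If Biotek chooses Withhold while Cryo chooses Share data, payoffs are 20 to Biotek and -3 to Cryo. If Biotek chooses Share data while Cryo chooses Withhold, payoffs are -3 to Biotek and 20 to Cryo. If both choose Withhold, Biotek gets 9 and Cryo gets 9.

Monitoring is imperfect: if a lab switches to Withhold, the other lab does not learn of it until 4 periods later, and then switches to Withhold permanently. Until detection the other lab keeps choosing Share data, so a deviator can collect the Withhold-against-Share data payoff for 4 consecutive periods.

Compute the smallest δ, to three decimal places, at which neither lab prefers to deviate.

The best deviation is to choose Withhold for all 4 undetected periods, earning 20 each, then 9 forever once detected.
Deviation value: 20(1−δ^4)/(1−δ) + 9δ^4/(1−δ); cooperation value: 15/(1−δ).
IC: 15 ≥ 20(1−δ^4) + 9δ^4 = 20 − 11δ^4.
So δ^4 ≥ 5/11, giving δ ≥ (5/11)^(1/4) ≈ 0.821.

0.821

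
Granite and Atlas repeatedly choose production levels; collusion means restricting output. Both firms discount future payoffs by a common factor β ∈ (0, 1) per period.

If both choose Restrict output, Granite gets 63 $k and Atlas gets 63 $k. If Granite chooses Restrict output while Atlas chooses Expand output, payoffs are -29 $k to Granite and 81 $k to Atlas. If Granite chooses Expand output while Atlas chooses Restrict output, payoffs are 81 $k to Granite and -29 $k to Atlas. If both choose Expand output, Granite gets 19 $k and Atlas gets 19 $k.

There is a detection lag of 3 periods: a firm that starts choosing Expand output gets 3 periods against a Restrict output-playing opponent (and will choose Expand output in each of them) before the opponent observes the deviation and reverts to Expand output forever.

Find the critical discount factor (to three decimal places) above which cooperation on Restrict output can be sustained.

The best deviation is to choose Expand output for all 3 undetected periods, earning 81 each, then 19 forever once detected.
Deviation value: 81(1−β^3)/(1−β) + 19β^3/(1−β); cooperation value: 63/(1−β).
IC: 63 ≥ 81(1−β^3) + 19β^3 = 81 − 62β^3.
So β^3 ≥ 18/62 = 9/31, giving β ≥ (9/31)^(1/3) ≈ 0.662.

0.662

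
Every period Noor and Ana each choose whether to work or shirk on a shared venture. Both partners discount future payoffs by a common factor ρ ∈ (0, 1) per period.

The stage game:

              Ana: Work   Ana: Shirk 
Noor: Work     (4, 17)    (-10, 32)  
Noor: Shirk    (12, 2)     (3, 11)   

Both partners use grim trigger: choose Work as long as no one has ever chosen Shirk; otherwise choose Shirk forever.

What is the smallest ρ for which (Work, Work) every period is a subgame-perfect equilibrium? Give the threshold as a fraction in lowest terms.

8/9

Noor's threshold: (12−4)/(12−3) = 8/9.
Ana's threshold: (32−17)/(32−11) = 5/7.
8/9 > 5/7, so Noor binds and ρ* = 8/9.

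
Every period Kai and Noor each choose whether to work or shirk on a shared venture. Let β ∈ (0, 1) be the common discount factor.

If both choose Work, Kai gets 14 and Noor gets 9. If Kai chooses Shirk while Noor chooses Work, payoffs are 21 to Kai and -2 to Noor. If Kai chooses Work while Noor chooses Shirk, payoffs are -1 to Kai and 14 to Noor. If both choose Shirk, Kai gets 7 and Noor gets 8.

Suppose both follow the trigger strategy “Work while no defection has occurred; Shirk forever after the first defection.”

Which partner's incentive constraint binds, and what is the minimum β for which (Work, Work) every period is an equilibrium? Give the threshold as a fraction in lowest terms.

For Kai: deviation gain 21−14 = 7, per-period punishment loss 14−7 = 7. IC gives β ≥ 7/14 = 1/2.
For Noor: gain 5, loss 1 per period, so β ≥ 5/6.
The tighter constraint is Noor's, so cooperation needs β ≥ 5/6.

Noor; β ≥ 5/6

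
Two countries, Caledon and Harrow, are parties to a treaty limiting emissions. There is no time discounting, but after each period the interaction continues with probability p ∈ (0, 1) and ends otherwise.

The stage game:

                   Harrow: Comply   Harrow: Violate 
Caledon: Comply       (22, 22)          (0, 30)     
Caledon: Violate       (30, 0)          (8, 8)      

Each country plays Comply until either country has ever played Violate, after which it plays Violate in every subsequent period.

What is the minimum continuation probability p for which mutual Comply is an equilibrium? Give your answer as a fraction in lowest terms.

4/11

With no time discounting, the continuation probability p plays the role of the discount factor.
Grim-trigger IC: 22/(1−p) ≥ 30 + 8p/(1−p) ⇒ p ≥ (30−22)/(30−8) = 4/11.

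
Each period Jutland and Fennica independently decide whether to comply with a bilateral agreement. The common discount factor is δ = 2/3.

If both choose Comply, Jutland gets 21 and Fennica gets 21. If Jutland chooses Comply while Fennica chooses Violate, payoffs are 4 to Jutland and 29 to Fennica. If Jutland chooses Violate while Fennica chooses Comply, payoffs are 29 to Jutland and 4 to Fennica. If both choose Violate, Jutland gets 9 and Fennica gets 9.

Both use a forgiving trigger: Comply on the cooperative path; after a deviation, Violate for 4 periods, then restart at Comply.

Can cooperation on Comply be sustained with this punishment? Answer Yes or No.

A one-shot deviation gives 29 now, then 9 for 4 periods, then back to 21.
Gain from deviating: (29−21) today; loss: (21−9) in each of the next 4 periods.
No-deviation condition: (21−9)(δ+…+δ^4) ≥ 29−21, i.e. δ+…+δ^4 ≥ 2/3.
At δ = 2/3: δ+…+δ^4 = 1.6049 ≥ 0.6667.
So cooperation is sustainable.

Yes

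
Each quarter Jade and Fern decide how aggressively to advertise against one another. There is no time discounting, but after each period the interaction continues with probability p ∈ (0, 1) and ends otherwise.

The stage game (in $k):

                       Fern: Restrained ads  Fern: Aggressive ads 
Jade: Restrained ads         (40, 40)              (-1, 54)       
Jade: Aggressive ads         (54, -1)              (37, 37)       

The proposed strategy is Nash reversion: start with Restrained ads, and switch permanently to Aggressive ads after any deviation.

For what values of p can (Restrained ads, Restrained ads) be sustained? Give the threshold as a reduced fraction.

14/17

Expected cooperation value is 40 + p·40 + p²·40 + … = 40/(1−p); deviation gives 54 + p·37/(1−p).
40 ≥ 54(1−p) + 37p ⇒ 17p ≥ 14 ⇒ p ≥ 14/17.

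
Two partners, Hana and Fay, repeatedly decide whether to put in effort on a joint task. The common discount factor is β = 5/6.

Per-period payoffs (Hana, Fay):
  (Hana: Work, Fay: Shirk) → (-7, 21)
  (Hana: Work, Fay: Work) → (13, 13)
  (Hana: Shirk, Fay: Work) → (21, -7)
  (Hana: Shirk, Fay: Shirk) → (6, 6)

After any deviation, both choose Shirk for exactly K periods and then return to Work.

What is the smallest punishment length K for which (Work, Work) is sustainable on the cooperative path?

Need Σ_{k=1}^{K} β^k ≥ (21−13)/(13−6) = 1.1429 at β = 5/6.
At K = 1 the sum is 0.8333 < 1.1429; at K = 2 it is 1.5278 ≥ 1.1429.
So the minimum punishment length is K = 2.

2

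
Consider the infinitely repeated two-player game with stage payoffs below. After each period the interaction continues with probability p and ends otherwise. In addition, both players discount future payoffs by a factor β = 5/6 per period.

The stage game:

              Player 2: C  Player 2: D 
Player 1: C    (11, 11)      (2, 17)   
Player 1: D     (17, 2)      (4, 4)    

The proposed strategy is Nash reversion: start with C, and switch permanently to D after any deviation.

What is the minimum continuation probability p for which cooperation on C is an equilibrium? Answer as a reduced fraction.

Expected continuation weight on next period's payoff is β·p = 5/6·p, which plays the role of the discount factor.
Cooperation requires 5/6·p ≥ (17−11)/(17−4) = 6/13, hence p ≥ 36/65.

36/65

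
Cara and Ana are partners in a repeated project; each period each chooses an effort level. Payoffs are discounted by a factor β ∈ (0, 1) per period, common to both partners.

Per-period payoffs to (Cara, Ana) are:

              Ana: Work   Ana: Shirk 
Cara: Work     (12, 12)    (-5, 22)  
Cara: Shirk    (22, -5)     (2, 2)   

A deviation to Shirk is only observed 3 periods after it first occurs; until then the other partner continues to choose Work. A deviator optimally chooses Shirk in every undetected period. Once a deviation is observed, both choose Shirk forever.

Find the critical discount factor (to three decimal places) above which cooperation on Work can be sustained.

Deviating for the 3 undetected periods gains 22−12 = 10 per period over cooperation, then loses 12−2 = 10 per period forever once punishment starts.
Gain: 10(1 + β + … + β^2); loss: 10·β^3/(1−β).
No profitable deviation ⇔ 10(1−β^3) ≤ 10·β^3, i.e. β^3 ≥ 10/(10+10) = 1/2.
Hence β ≥ (1/2)^(1/3) ≈ 0.794.

0.794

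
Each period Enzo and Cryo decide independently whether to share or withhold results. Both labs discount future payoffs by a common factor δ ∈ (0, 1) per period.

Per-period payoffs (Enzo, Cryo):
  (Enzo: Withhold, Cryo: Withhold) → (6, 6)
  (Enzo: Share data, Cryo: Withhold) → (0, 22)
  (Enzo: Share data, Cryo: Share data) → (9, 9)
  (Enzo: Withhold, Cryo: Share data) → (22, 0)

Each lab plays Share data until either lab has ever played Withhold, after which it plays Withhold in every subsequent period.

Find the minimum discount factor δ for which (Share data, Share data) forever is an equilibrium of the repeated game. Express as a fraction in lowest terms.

13/16

9/(1−δ) ≥ 22 + 6δ/(1−δ)
9 ≥ 22 − 16δ
δ ≥ 13/16.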